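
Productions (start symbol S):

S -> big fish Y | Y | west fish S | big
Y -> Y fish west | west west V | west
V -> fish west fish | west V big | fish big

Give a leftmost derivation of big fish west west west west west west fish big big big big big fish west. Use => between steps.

S => big fish Y   [S -> big fish Y]
big fish Y => big fish Y fish west   [Y -> Y fish west]
big fish Y fish west => big fish west west V fish west   [Y -> west west V]
big fish west west V fish west => big fish west west west V big fish west   [V -> west V big]
big fish west west west V big fish west => big fish west west west west V big big fish west   [V -> west V big]
big fish west west west west V big big fish west => big fish west west west west west V big big big fish west   [V -> west V big]
big fish west west west west west V big big big fish west => big fish west west west west west west V big big big big fish west   [V -> west V big]
big fish west west west west west west V big big big big fish west => big fish west west west west west west fish big big big big big fish west   [V -> fish big]

S => big fish Y => big fish Y fish west => big fish west west V fish west => big fish west west west V big fish west => big fish west west west west V big big fish west => big fish west west west west west V big big big fish west => big fish west west west west west west V big big big big fish west => big fish west west west west west west fish big big big big big fish west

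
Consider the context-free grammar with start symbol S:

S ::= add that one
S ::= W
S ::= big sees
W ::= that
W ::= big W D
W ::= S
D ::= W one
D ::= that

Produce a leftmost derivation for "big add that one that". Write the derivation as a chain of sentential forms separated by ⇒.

S ⇒ W ⇒ big W D ⇒ big S D ⇒ big add that one D ⇒ big add that one that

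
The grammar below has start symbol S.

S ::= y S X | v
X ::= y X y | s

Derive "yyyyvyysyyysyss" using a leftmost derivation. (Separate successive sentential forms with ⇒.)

S ⇒ ySX   [S ::= y S X]
ySX ⇒ yySXX   [S ::= y S X]
yySXX ⇒ yyySXXX   [S ::= y S X]
yyySXXX ⇒ yyyySXXXX   [S ::= y S X]
yyyySXXXX ⇒ yyyyvXXXX   [S ::= v]
yyyyvXXXX ⇒ yyyyvyXyXXX   [X ::= y X y]
yyyyvyXyXXX ⇒ yyyyvyyXyyXXX   [X ::= y X y]
yyyyvyyXyyXXX ⇒ yyyyvyysyyXXX   [X ::= s]
yyyyvyysyyXXX ⇒ yyyyvyysyyyXyXX   [X ::= y X y]
yyyyvyysyyyXyXX ⇒ yyyyvyysyyysyXX   [X ::= s]
yyyyvyysyyysyXX ⇒ yyyyvyysyyysysX   [X ::= s]
yyyyvyysyyysysX ⇒ yyyyvyysyyysyss   [X ::= s]

S ⇒ ySX ⇒ yySXX ⇒ yyySXXX ⇒ yyyySXXXX ⇒ yyyyvXXXX ⇒ yyyyvyXyXXX ⇒ yyyyvyyXyyXXX ⇒ yyyyvyysyyXXX ⇒ yyyyvyysyyyXyXX ⇒ yyyyvyysyyysyXX ⇒ yyyyvyysyyysysX ⇒ yyyyvyysyyysyss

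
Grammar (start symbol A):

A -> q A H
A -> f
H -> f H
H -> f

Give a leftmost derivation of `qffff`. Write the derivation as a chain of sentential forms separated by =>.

A => qAH   [A -> q A H]
qAH => qfH   [A -> f]
qfH => qffH   [H -> f H]
qffH => qfffH   [H -> f H]
qfffH => qffff   [H -> f]

A => qAH => qfH => qffH => qfffH => qffff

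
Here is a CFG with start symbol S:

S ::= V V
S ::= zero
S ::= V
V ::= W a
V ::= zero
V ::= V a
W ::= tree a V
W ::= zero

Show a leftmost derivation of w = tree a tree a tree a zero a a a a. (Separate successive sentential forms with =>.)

S => V => W a => tree a V a => tree a W a a => tree a tree a V a a => tree a tree a W a a a => tree a tree a tree a V a a a => tree a tree a tree a V a a a a => tree a tree a tree a zero a a a a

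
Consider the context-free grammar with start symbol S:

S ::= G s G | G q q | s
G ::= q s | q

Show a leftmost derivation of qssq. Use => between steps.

S => GsG => qssG => qssq

S => GsG   [S ::= G s G]
GsG => qssG   [G ::= q s]
qssG => qssq   [G ::= q]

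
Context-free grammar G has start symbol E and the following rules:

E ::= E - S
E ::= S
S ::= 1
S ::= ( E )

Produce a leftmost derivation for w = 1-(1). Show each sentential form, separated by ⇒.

E ⇒ E-S   [E ::= E - S]
E-S ⇒ S-S   [E ::= S]
S-S ⇒ 1-S   [S ::= 1]
1-S ⇒ 1-(E)   [S ::= ( E )]
1-(E) ⇒ 1-(S)   [E ::= S]
1-(S) ⇒ 1-(1)   [S ::= 1]

E ⇒ E-S ⇒ S-S ⇒ 1-S ⇒ 1-(E) ⇒ 1-(S) ⇒ 1-(1)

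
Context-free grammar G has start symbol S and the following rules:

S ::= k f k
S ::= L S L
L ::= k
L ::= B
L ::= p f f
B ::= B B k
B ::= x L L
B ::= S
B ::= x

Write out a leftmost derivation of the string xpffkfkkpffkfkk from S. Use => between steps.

S=>LSL=>BSL=>xLLSL=>xBLSL=>xSLSL=>xLSLLSL=>xpffSLLSL=>xpffkfkLLSL=>xpffkfkkLSL=>xpffkfkkpffSL=>xpffkfkkpffkfkL=>xpffkfkkpffkfkk

S => LSL   [S ::= L S L]
LSL => BSL   [L ::= B]
BSL => xLLSL   [B ::= x L L]
xLLSL => xBLSL   [L ::= B]
xBLSL => xSLSL   [B ::= S]
xSLSL => xLSLLSL   [S ::= L S L]
xLSLLSL => xpffSLLSL   [L ::= p f f]
xpffSLLSL => xpffkfkLLSL   [S ::= k f k]
xpffkfkLLSL => xpffkfkkLSL   [L ::= k]
xpffkfkkLSL => xpffkfkkpffSL   [L ::= p f f]
xpffkfkkpffSL => xpffkfkkpffkfkL   [S ::= k f k]
xpffkfkkpffkfkL => xpffkfkkpffkfkk   [L ::= k]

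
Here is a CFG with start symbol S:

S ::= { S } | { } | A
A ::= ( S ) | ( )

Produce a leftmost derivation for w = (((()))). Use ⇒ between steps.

S ⇒ A   [S ::= A]
A ⇒ (S)   [A ::= ( S )]
(S) ⇒ (A)   [S ::= A]
(A) ⇒ ((S))   [A ::= ( S )]
((S)) ⇒ ((A))   [S ::= A]
((A)) ⇒ (((S)))   [A ::= ( S )]
(((S))) ⇒ (((A)))   [S ::= A]
(((A))) ⇒ (((())))   [A ::= ( )]

S ⇒ A ⇒ (S) ⇒ (A) ⇒ ((S)) ⇒ ((A)) ⇒ (((S))) ⇒ (((A))) ⇒ (((())))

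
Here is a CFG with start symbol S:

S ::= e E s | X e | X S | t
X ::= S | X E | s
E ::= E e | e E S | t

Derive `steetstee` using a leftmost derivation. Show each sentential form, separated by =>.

S=>Xe=>XEe=>XEEe=>sEEe=>sEeEe=>steEe=>steeESe=>steetSe=>steetXee=>steetXEee=>steetsEee=>steetstee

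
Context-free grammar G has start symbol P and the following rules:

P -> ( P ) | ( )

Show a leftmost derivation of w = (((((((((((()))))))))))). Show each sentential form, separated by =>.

P=>(P)=>((P))=>(((P)))=>((((P))))=>(((((P)))))=>((((((P))))))=>(((((((P)))))))=>((((((((P))))))))=>(((((((((P)))))))))=>((((((((((P))))))))))=>(((((((((((P)))))))))))=>(((((((((((())))))))))))

P => (P)   [P -> ( P )]
(P) => ((P))   [P -> ( P )]
((P)) => (((P)))   [P -> ( P )]
(((P))) => ((((P))))   [P -> ( P )]
((((P)))) => (((((P)))))   [P -> ( P )]
(((((P))))) => ((((((P))))))   [P -> ( P )]
((((((P)))))) => (((((((P)))))))   [P -> ( P )]
(((((((P))))))) => ((((((((P))))))))   [P -> ( P )]
((((((((P)))))))) => (((((((((P)))))))))   [P -> ( P )]
(((((((((P))))))))) => ((((((((((P))))))))))   [P -> ( P )]
((((((((((P)))))))))) => (((((((((((P)))))))))))   [P -> ( P )]
(((((((((((P))))))))))) => (((((((((((())))))))))))   [P -> ( )]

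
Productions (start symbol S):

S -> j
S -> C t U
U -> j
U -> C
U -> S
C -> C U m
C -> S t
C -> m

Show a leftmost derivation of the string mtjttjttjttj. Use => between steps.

S => CtU => SttU => CtUttU => SttUttU => CtUttUttU => SttUttUttU => CtUttUttUttU => mtUttUttUttU => mtjttUttUttU => mtjttjttUttU => mtjttjttjttU => mtjttjttjttj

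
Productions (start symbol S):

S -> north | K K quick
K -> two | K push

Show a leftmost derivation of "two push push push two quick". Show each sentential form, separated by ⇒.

S ⇒ K K quick   [S -> K K quick]
K K quick ⇒ K push K quick   [K -> K push]
K push K quick ⇒ K push push K quick   [K -> K push]
K push push K quick ⇒ K push push push K quick   [K -> K push]
K push push push K quick ⇒ two push push push K quick   [K -> two]
two push push push K quick ⇒ two push push push two quick   [K -> two]

S ⇒ K K quick ⇒ K push K quick ⇒ K push push K quick ⇒ K push push push K quick ⇒ two push push push K quick ⇒ two push push push two quick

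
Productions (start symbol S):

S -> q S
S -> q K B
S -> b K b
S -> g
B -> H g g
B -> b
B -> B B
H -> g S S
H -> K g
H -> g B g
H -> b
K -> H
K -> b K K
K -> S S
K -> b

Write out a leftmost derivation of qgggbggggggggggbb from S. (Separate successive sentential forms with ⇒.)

S ⇒ qKB   [S -> q K B]
qKB ⇒ qHB   [K -> H]
qHB ⇒ qgBgB   [H -> g B g]
qgBgB ⇒ qgHgggB   [B -> H g g]
qgHgggB ⇒ qggBggggB   [H -> g B g]
qggBggggB ⇒ qggHggggggB   [B -> H g g]
qggHggggggB ⇒ qggKgggggggB   [H -> K g]
qggKgggggggB ⇒ qggHgggggggB   [K -> H]
qggHgggggggB ⇒ qgggBggggggggB   [H -> g B g]
qgggBggggggggB ⇒ qgggHggggggggggB   [B -> H g g]
qgggHggggggggggB ⇒ qgggbggggggggggB   [H -> b]
qgggbggggggggggB ⇒ qgggbggggggggggBB   [B -> B B]
qgggbggggggggggBB ⇒ qgggbggggggggggbB   [B -> b]
qgggbggggggggggbB ⇒ qgggbggggggggggbb   [B -> b]

S⇒qKB⇒qHB⇒qgBgB⇒qgHgggB⇒qggBggggB⇒qggHggggggB⇒qggKgggggggB⇒qggHgggggggB⇒qgggBggggggggB⇒qgggHggggggggggB⇒qgggbggggggggggB⇒qgggbggggggggggBB⇒qgggbggggggggggbB⇒qgggbggggggggggbb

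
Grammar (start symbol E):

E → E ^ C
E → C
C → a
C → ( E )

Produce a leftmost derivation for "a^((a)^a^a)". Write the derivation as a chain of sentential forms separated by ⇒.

E⇒E^C⇒C^C⇒a^C⇒a^(E)⇒a^(E^C)⇒a^(E^C^C)⇒a^(C^C^C)⇒a^((E)^C^C)⇒a^((C)^C^C)⇒a^((a)^C^C)⇒a^((a)^a^C)⇒a^((a)^a^a)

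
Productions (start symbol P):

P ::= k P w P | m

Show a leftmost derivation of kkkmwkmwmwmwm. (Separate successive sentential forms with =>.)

P => kPwP => kkPwPwP => kkkPwPwPwP => kkkmwPwPwP => kkkmwkPwPwPwP => kkkmwkmwPwPwP => kkkmwkmwmwPwP => kkkmwkmwmwmwP => kkkmwkmwmwmwm

P => kPwP   [P ::= k P w P]
kPwP => kkPwPwP   [P ::= k P w P]
kkPwPwP => kkkPwPwPwP   [P ::= k P w P]
kkkPwPwPwP => kkkmwPwPwP   [P ::= m]
kkkmwPwPwP => kkkmwkPwPwPwP   [P ::= k P w P]
kkkmwkPwPwPwP => kkkmwkmwPwPwP   [P ::= m]
kkkmwkmwPwPwP => kkkmwkmwmwPwP   [P ::= m]
kkkmwkmwmwPwP => kkkmwkmwmwmwP   [P ::= m]
kkkmwkmwmwmwP => kkkmwkmwmwmwm   [P ::= m]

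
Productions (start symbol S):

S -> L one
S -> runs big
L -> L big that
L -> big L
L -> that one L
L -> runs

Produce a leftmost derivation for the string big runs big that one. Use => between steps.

S => L one => big L one => big L big that one => big runs big that one

S => L one   [S -> L one]
L one => big L one   [L -> big L]
big L one => big L big that one   [L -> L big that]
big L big that one => big runs big that one   [L -> runs]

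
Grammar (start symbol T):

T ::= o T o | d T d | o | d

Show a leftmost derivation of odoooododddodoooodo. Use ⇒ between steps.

T ⇒ oTo ⇒ odTdo ⇒ odoTodo ⇒ odooToodo ⇒ odoooTooodo ⇒ odooooToooodo ⇒ odoooodTdoooodo ⇒ odoooodoTodoooodo ⇒ odoooododTdodoooodo ⇒ odoooododddodoooodo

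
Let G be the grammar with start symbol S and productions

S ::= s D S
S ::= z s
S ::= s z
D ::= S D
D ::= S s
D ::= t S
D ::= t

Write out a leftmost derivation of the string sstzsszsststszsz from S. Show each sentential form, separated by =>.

S => sDS   [S ::= s D S]
sDS => sSsS   [D ::= S s]
sSsS => ssDSsS   [S ::= s D S]
ssDSsS => sstSSsS   [D ::= t S]
sstSSsS => sstzsSsS   [S ::= z s]
sstzsSsS => sstzsszsS   [S ::= s z]
sstzsszsS => sstzsszssDS   [S ::= s D S]
sstzsszssDS => sstzsszsstSS   [D ::= t S]
sstzsszsstSS => sstzsszsstsDSS   [S ::= s D S]
sstzsszsstsDSS => sstzsszsststSS   [D ::= t]
sstzsszsststSS => sstzsszsststszS   [S ::= s z]
sstzsszsststszS => sstzsszsststszsz   [S ::= s z]

S => sDS => sSsS => ssDSsS => sstSSsS => sstzsSsS => sstzsszsS => sstzsszssDS => sstzsszsstSS => sstzsszsstsDSS => sstzsszsststSS => sstzsszsststszS => sstzsszsststszsz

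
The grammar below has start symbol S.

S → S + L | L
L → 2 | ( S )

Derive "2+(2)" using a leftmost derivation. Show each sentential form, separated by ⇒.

S ⇒ S+L   [S → S + L]
S+L ⇒ L+L   [S → L]
L+L ⇒ 2+L   [L → 2]
2+L ⇒ 2+(S)   [L → ( S )]
2+(S) ⇒ 2+(L)   [S → L]
2+(L) ⇒ 2+(2)   [L → 2]

S⇒S+L⇒L+L⇒2+L⇒2+(S)⇒2+(L)⇒2+(2)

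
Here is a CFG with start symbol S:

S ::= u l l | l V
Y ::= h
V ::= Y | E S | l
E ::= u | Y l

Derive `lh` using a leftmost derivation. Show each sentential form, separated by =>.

S => lV   [S ::= l V]
lV => lY   [V ::= Y]
lY => lh   [Y ::= h]

S => lV => lY => lh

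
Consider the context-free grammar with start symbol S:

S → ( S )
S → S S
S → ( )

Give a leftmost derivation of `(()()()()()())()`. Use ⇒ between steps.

S⇒SS⇒(S)S⇒(SS)S⇒(()S)S⇒(()SS)S⇒(()SSS)S⇒(()()SS)S⇒(()()SSS)S⇒(()()SSSS)S⇒(()()()SSS)S⇒(()()()()SS)S⇒(()()()()()S)S⇒(()()()()()())S⇒(()()()()()())()

S ⇒ SS   [S → S S]
SS ⇒ (S)S   [S → ( S )]
(S)S ⇒ (SS)S   [S → S S]
(SS)S ⇒ (()S)S   [S → ( )]
(()S)S ⇒ (()SS)S   [S → S S]
(()SS)S ⇒ (()SSS)S   [S → S S]
(()SSS)S ⇒ (()()SS)S   [S → ( )]
(()()SS)S ⇒ (()()SSS)S   [S → S S]
(()()SSS)S ⇒ (()()SSSS)S   [S → S S]
(()()SSSS)S ⇒ (()()()SSS)S   [S → ( )]
(()()()SSS)S ⇒ (()()()()SS)S   [S → ( )]
(()()()()SS)S ⇒ (()()()()()S)S   [S → ( )]
(()()()()()S)S ⇒ (()()()()()())S   [S → ( )]
(()()()()()())S ⇒ (()()()()()())()   [S → ( )]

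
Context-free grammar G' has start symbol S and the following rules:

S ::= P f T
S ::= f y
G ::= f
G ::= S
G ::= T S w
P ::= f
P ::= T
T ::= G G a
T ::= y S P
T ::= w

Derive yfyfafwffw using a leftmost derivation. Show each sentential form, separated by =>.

S => PfT => TfT => ySPfT => yPfTPfT => yTfTPfT => yGGafTPfT => ySGafTPfT => yfyGafTPfT => yfyfafTPfT => yfyfafwPfT => yfyfafwffT => yfyfafwffw

S => PfT   [S ::= P f T]
PfT => TfT   [P ::= T]
TfT => ySPfT   [T ::= y S P]
ySPfT => yPfTPfT   [S ::= P f T]
yPfTPfT => yTfTPfT   [P ::= T]
yTfTPfT => yGGafTPfT   [T ::= G G a]
yGGafTPfT => ySGafTPfT   [G ::= S]
ySGafTPfT => yfyGafTPfT   [S ::= f y]
yfyGafTPfT => yfyfafTPfT   [G ::= f]
yfyfafTPfT => yfyfafwPfT   [T ::= w]
yfyfafwPfT => yfyfafwffT   [P ::= f]
yfyfafwffT => yfyfafwffw   [T ::= w]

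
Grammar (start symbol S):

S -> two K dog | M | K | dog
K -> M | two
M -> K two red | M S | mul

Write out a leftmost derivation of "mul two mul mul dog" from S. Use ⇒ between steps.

S ⇒ K ⇒ M ⇒ M S ⇒ mul S ⇒ mul two K dog ⇒ mul two M dog ⇒ mul two M S dog ⇒ mul two mul S dog ⇒ mul two mul K dog ⇒ mul two mul M dog ⇒ mul two mul mul dog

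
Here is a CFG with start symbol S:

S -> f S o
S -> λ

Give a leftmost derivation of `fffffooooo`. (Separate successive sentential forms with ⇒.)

S ⇒ fSo ⇒ ffSoo ⇒ fffSooo ⇒ ffffSoooo ⇒ fffffSooooo ⇒ fffffooooo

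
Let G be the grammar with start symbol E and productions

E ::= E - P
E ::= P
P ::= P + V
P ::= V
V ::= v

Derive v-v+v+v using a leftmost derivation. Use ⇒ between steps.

E ⇒ E-P   [E ::= E - P]
E-P ⇒ P-P   [E ::= P]
P-P ⇒ V-P   [P ::= V]
V-P ⇒ v-P   [V ::= v]
v-P ⇒ v-P+V   [P ::= P + V]
v-P+V ⇒ v-P+V+V   [P ::= P + V]
v-P+V+V ⇒ v-V+V+V   [P ::= V]
v-V+V+V ⇒ v-v+V+V   [V ::= v]
v-v+V+V ⇒ v-v+v+V   [V ::= v]
v-v+v+V ⇒ v-v+v+v   [V ::= v]

E ⇒ E-P ⇒ P-P ⇒ V-P ⇒ v-P ⇒ v-P+V ⇒ v-P+V+V ⇒ v-V+V+V ⇒ v-v+V+V ⇒ v-v+v+V ⇒ v-v+v+v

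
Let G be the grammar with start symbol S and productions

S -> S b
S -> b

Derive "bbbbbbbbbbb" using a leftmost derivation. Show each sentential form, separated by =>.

S => Sb   [S -> S b]
Sb => Sbb   [S -> S b]
Sbb => Sbbb   [S -> S b]
Sbbb => Sbbbb   [S -> S b]
Sbbbb => Sbbbbb   [S -> S b]
Sbbbbb => Sbbbbbb   [S -> S b]
Sbbbbbb => Sbbbbbbb   [S -> S b]
Sbbbbbbb => Sbbbbbbbb   [S -> S b]
Sbbbbbbbb => Sbbbbbbbbb   [S -> S b]
Sbbbbbbbbb => Sbbbbbbbbbb   [S -> S b]
Sbbbbbbbbbb => bbbbbbbbbbb   [S -> b]

S=>Sb=>Sbb=>Sbbb=>Sbbbb=>Sbbbbb=>Sbbbbbb=>Sbbbbbbb=>Sbbbbbbbb=>Sbbbbbbbbb=>Sbbbbbbbbbb=>bbbbbbbbbbb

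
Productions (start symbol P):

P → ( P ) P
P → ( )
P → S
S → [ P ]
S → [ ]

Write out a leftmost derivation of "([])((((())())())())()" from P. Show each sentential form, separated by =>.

P => (P)P => (S)P => ([])P => ([])(P)P => ([])((P)P)P => ([])(((P)P)P)P => ([])((((P)P)P)P)P => ([])((((())P)P)P)P => ([])((((())())P)P)P => ([])((((())())())P)P => ([])((((())())())())P => ([])((((())())())())()

P => (P)P   [P → ( P ) P]
(P)P => (S)P   [P → S]
(S)P => ([])P   [S → [ ]]
([])P => ([])(P)P   [P → ( P ) P]
([])(P)P => ([])((P)P)P   [P → ( P ) P]
([])((P)P)P => ([])(((P)P)P)P   [P → ( P ) P]
([])(((P)P)P)P => ([])((((P)P)P)P)P   [P → ( P ) P]
([])((((P)P)P)P)P => ([])((((())P)P)P)P   [P → ( )]
([])((((())P)P)P)P => ([])((((())())P)P)P   [P → ( )]
([])((((())())P)P)P => ([])((((())())())P)P   [P → ( )]
([])((((())())())P)P => ([])((((())())())())P   [P → ( )]
([])((((())())())())P => ([])((((())())())())()   [P → ( )]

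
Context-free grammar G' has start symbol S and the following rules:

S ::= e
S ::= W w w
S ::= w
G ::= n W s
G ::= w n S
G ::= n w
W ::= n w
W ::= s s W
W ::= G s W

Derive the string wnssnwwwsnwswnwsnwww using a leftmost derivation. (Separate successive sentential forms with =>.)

S => Www   [S ::= W w w]
Www => GsWww   [W ::= G s W]
GsWww => wnSsWww   [G ::= w n S]
wnSsWww => wnWwwsWww   [S ::= W w w]
wnWwwsWww => wnssWwwsWww   [W ::= s s W]
wnssWwwsWww => wnssnwwwsWww   [W ::= n w]
wnssnwwwsWww => wnssnwwwsGsWww   [W ::= G s W]
wnssnwwwsGsWww => wnssnwwwsnwsWww   [G ::= n w]
wnssnwwwsnwsWww => wnssnwwwsnwsGsWww   [W ::= G s W]
wnssnwwwsnwsGsWww => wnssnwwwsnwswnSsWww   [G ::= w n S]
wnssnwwwsnwswnSsWww => wnssnwwwsnwswnwsWww   [S ::= w]
wnssnwwwsnwswnwsWww => wnssnwwwsnwswnwsnwww   [W ::= n w]

S=>Www=>GsWww=>wnSsWww=>wnWwwsWww=>wnssWwwsWww=>wnssnwwwsWww=>wnssnwwwsGsWww=>wnssnwwwsnwsWww=>wnssnwwwsnwsGsWww=>wnssnwwwsnwswnSsWww=>wnssnwwwsnwswnwsWww=>wnssnwwwsnwswnwsnwww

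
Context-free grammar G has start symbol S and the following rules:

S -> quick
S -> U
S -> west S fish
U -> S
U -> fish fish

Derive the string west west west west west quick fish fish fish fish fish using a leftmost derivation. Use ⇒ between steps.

S ⇒ west S fish ⇒ west west S fish fish ⇒ west west west S fish fish fish ⇒ west west west west S fish fish fish fish ⇒ west west west west west S fish fish fish fish fish ⇒ west west west west west quick fish fish fish fish fish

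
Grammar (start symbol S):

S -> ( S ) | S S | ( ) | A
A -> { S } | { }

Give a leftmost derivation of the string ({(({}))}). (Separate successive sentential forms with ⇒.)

S ⇒ (S) ⇒ (A) ⇒ ({S}) ⇒ ({(S)}) ⇒ ({((S))}) ⇒ ({((A))}) ⇒ ({(({}))})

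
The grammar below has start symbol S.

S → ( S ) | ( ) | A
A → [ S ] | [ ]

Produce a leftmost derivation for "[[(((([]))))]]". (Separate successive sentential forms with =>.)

S => A   [S → A]
A => [S]   [A → [ S ]]
[S] => [A]   [S → A]
[A] => [[S]]   [A → [ S ]]
[[S]] => [[(S)]]   [S → ( S )]
[[(S)]] => [[((S))]]   [S → ( S )]
[[((S))]] => [[(((S)))]]   [S → ( S )]
[[(((S)))]] => [[((((S))))]]   [S → ( S )]
[[((((S))))]] => [[((((A))))]]   [S → A]
[[((((A))))]] => [[(((([]))))]]   [A → [ ]]

S=>A=>[S]=>[A]=>[[S]]=>[[(S)]]=>[[((S))]]=>[[(((S)))]]=>[[((((S))))]]=>[[((((A))))]]=>[[(((([]))))]]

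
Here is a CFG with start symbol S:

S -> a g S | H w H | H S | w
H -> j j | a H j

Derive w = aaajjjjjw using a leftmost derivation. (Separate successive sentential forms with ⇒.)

S ⇒ HS   [S -> H S]
HS ⇒ aHjS   [H -> a H j]
aHjS ⇒ aaHjjS   [H -> a H j]
aaHjjS ⇒ aaaHjjjS   [H -> a H j]
aaaHjjjS ⇒ aaajjjjjS   [H -> j j]
aaajjjjjS ⇒ aaajjjjjw   [S -> w]

S ⇒ HS ⇒ aHjS ⇒ aaHjjS ⇒ aaaHjjjS ⇒ aaajjjjjS ⇒ aaajjjjjw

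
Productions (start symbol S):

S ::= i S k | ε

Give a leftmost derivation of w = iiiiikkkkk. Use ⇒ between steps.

S ⇒ iSk ⇒ iiSkk ⇒ iiiSkkk ⇒ iiiiSkkkk ⇒ iiiiiSkkkkk ⇒ iiiiikkkkk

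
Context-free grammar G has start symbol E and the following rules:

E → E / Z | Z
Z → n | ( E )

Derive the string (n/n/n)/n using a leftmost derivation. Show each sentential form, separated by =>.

E => E/Z   [E → E / Z]
E/Z => Z/Z   [E → Z]
Z/Z => (E)/Z   [Z → ( E )]
(E)/Z => (E/Z)/Z   [E → E / Z]
(E/Z)/Z => (E/Z/Z)/Z   [E → E / Z]
(E/Z/Z)/Z => (Z/Z/Z)/Z   [E → Z]
(Z/Z/Z)/Z => (n/Z/Z)/Z   [Z → n]
(n/Z/Z)/Z => (n/n/Z)/Z   [Z → n]
(n/n/Z)/Z => (n/n/n)/Z   [Z → n]
(n/n/n)/Z => (n/n/n)/n   [Z → n]

E => E/Z => Z/Z => (E)/Z => (E/Z)/Z => (E/Z/Z)/Z => (Z/Z/Z)/Z => (n/Z/Z)/Z => (n/n/Z)/Z => (n/n/n)/Z => (n/n/n)/n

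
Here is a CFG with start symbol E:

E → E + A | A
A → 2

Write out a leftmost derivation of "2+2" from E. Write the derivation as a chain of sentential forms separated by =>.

E => E+A => A+A => 2+A => 2+2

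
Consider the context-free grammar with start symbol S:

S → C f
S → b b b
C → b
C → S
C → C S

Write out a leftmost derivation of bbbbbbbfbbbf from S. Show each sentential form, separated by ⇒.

S⇒Cf⇒CSf⇒SSf⇒CfSf⇒CSfSf⇒CSSfSf⇒bSSfSf⇒bbbbSfSf⇒bbbbbbbfSf⇒bbbbbbbfbbbf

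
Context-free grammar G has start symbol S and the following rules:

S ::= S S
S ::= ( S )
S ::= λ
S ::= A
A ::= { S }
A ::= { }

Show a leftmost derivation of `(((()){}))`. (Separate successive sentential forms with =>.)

S => SS => (S)S => ((S))S => ((SS))S => (((S)S))S => ((((S))S))S => (((())S))S => (((())SS))S => (((())AS))S => (((()){}S))S => (((()){}))S => (((()){}))

S => SS   [S ::= S S]
SS => (S)S   [S ::= ( S )]
(S)S => ((S))S   [S ::= ( S )]
((S))S => ((SS))S   [S ::= S S]
((SS))S => (((S)S))S   [S ::= ( S )]
(((S)S))S => ((((S))S))S   [S ::= ( S )]
((((S))S))S => (((())S))S   [S ::= λ]
(((())S))S => (((())SS))S   [S ::= S S]
(((())SS))S => (((())AS))S   [S ::= A]
(((())AS))S => (((()){}S))S   [A ::= { }]
(((()){}S))S => (((()){}))S   [S ::= λ]
(((()){}))S => (((()){}))   [S ::= λ]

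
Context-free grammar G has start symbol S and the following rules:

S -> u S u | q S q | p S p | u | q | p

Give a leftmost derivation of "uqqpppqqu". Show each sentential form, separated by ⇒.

S ⇒ uSu ⇒ uqSqu ⇒ uqqSqqu ⇒ uqqpSpqqu ⇒ uqqpppqqu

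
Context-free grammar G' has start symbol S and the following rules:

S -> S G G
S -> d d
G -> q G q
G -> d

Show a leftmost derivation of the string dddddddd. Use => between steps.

S => SGG   [S -> S G G]
SGG => SGGGG   [S -> S G G]
SGGGG => SGGGGGG   [S -> S G G]
SGGGGGG => ddGGGGGG   [S -> d d]
ddGGGGGG => dddGGGGG   [G -> d]
dddGGGGG => ddddGGGG   [G -> d]
ddddGGGG => dddddGGG   [G -> d]
dddddGGG => ddddddGG   [G -> d]
ddddddGG => dddddddG   [G -> d]
dddddddG => dddddddd   [G -> d]

S => SGG => SGGGG => SGGGGGG => ddGGGGGG => dddGGGGG => ddddGGGG => dddddGGG => ddddddGG => dddddddG => dddddddd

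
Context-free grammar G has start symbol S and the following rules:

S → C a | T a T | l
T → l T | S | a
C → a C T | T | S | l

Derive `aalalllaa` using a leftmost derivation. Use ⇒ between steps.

S ⇒ TaT ⇒ aaT ⇒ aalT ⇒ aalS ⇒ aalCa ⇒ aalaCTa ⇒ aalaTTa ⇒ aalalTTa ⇒ aalalSTa ⇒ aalallTa ⇒ aalalllTa ⇒ aalalllaa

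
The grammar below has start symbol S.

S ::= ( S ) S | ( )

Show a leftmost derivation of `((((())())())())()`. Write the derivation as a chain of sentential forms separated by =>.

S => (S)S => ((S)S)S => (((S)S)S)S => ((((S)S)S)S)S => ((((())S)S)S)S => ((((())())S)S)S => ((((())())())S)S => ((((())())())())S => ((((())())())())()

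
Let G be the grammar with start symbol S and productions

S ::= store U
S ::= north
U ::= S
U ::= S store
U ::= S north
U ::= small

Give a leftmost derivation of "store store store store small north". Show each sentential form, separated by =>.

S => store U => store S => store store U => store store S => store store store U => store store store S north => store store store store U north => store store store store small north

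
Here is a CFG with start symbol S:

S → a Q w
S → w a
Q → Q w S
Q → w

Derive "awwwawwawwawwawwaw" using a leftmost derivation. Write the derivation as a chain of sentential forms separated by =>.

S => aQw   [S → a Q w]
aQw => aQwSw   [Q → Q w S]
aQwSw => aQwSwSw   [Q → Q w S]
aQwSwSw => aQwSwSwSw   [Q → Q w S]
aQwSwSwSw => aQwSwSwSwSw   [Q → Q w S]
aQwSwSwSwSw => aQwSwSwSwSwSw   [Q → Q w S]
aQwSwSwSwSwSw => awwSwSwSwSwSw   [Q → w]
awwSwSwSwSwSw => awwwawSwSwSwSw   [S → w a]
awwwawSwSwSwSw => awwwawwawSwSwSw   [S → w a]
awwwawwawSwSwSw => awwwawwawwawSwSw   [S → w a]
awwwawwawwawSwSw => awwwawwawwawwawSw   [S → w a]
awwwawwawwawwawSw => awwwawwawwawwawwaw   [S → w a]

S=>aQw=>aQwSw=>aQwSwSw=>aQwSwSwSw=>aQwSwSwSwSw=>aQwSwSwSwSwSw=>awwSwSwSwSwSw=>awwwawSwSwSwSw=>awwwawwawSwSwSw=>awwwawwawwawSwSw=>awwwawwawwawwawSw=>awwwawwawwawwawwaw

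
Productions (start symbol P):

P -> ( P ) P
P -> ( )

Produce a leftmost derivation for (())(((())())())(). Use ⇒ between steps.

P ⇒ (P)P   [P -> ( P ) P]
(P)P ⇒ (())P   [P -> ( )]
(())P ⇒ (())(P)P   [P -> ( P ) P]
(())(P)P ⇒ (())((P)P)P   [P -> ( P ) P]
(())((P)P)P ⇒ (())(((P)P)P)P   [P -> ( P ) P]
(())(((P)P)P)P ⇒ (())(((())P)P)P   [P -> ( )]
(())(((())P)P)P ⇒ (())(((())())P)P   [P -> ( )]
(())(((())())P)P ⇒ (())(((())())())P   [P -> ( )]
(())(((())())())P ⇒ (())(((())())())()   [P -> ( )]

P ⇒ (P)P ⇒ (())P ⇒ (())(P)P ⇒ (())((P)P)P ⇒ (())(((P)P)P)P ⇒ (())(((())P)P)P ⇒ (())(((())())P)P ⇒ (())(((())())())P ⇒ (())(((())())())()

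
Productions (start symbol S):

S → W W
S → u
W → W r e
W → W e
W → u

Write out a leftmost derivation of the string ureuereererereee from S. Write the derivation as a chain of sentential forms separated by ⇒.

S ⇒ WW ⇒ WreW ⇒ ureW ⇒ ureWe ⇒ ureWee ⇒ ureWreee ⇒ ureWrereee ⇒ ureWrerereee ⇒ ureWererereee ⇒ ureWreererereee ⇒ ureWereererereee ⇒ ureuereererereee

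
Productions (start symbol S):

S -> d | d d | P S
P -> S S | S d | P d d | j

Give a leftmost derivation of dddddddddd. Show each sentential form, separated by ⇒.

S ⇒ PS   [S -> P S]
PS ⇒ SSS   [P -> S S]
SSS ⇒ dSS   [S -> d]
dSS ⇒ dPSS   [S -> P S]
dPSS ⇒ dPddSS   [P -> P d d]
dPddSS ⇒ dSSddSS   [P -> S S]
dSSddSS ⇒ dddSddSS   [S -> d d]
dddSddSS ⇒ dddddddSS   [S -> d d]
dddddddSS ⇒ dddddddddS   [S -> d d]
dddddddddS ⇒ dddddddddd   [S -> d]

S ⇒ PS ⇒ SSS ⇒ dSS ⇒ dPSS ⇒ dPddSS ⇒ dSSddSS ⇒ dddSddSS ⇒ dddddddSS ⇒ dddddddddS ⇒ dddddddddd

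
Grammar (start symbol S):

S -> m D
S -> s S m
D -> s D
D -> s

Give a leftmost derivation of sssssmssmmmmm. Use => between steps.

S => sSm => ssSmm => sssSmmm => ssssSmmmm => sssssSmmmmm => sssssmDmmmmm => sssssmsDmmmmm => sssssmssmmmmm

S => sSm   [S -> s S m]
sSm => ssSmm   [S -> s S m]
ssSmm => sssSmmm   [S -> s S m]
sssSmmm => ssssSmmmm   [S -> s S m]
ssssSmmmm => sssssSmmmmm   [S -> s S m]
sssssSmmmmm => sssssmDmmmmm   [S -> m D]
sssssmDmmmmm => sssssmsDmmmmm   [D -> s D]
sssssmsDmmmmm => sssssmssmmmmm   [D -> s]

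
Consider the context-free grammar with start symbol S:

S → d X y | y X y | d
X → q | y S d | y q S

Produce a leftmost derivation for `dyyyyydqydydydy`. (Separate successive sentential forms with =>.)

S=>dXy=>dySdy=>dyyXydy=>dyyySdydy=>dyyyyXydydy=>dyyyyySdydydy=>dyyyyydXydydydy=>dyyyyydqydydydy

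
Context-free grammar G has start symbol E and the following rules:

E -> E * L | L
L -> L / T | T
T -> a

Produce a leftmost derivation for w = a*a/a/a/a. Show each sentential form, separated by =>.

E => E*L => L*L => T*L => a*L => a*L/T => a*L/T/T => a*L/T/T/T => a*T/T/T/T => a*a/T/T/T => a*a/a/T/T => a*a/a/a/T => a*a/a/a/a

E => E*L   [E -> E * L]
E*L => L*L   [E -> L]
L*L => T*L   [L -> T]
T*L => a*L   [T -> a]
a*L => a*L/T   [L -> L / T]
a*L/T => a*L/T/T   [L -> L / T]
a*L/T/T => a*L/T/T/T   [L -> L / T]
a*L/T/T/T => a*T/T/T/T   [L -> T]
a*T/T/T/T => a*a/T/T/T   [T -> a]
a*a/T/T/T => a*a/a/T/T   [T -> a]
a*a/a/T/T => a*a/a/a/T   [T -> a]
a*a/a/a/T => a*a/a/a/a   [T -> a]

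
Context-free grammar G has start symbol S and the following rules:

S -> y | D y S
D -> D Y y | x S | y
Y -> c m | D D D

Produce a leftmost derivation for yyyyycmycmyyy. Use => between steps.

S => DyS => DYyyS => DYyYyyS => DYyYyYyyS => yYyYyYyyS => yDDDyYyYyyS => yyDDyYyYyyS => yyyDyYyYyyS => yyyyyYyYyyS => yyyyycmyYyyS => yyyyycmycmyyS => yyyyycmycmyyy

S => DyS   [S -> D y S]
DyS => DYyyS   [D -> D Y y]
DYyyS => DYyYyyS   [D -> D Y y]
DYyYyyS => DYyYyYyyS   [D -> D Y y]
DYyYyYyyS => yYyYyYyyS   [D -> y]
yYyYyYyyS => yDDDyYyYyyS   [Y -> D D D]
yDDDyYyYyyS => yyDDyYyYyyS   [D -> y]
yyDDyYyYyyS => yyyDyYyYyyS   [D -> y]
yyyDyYyYyyS => yyyyyYyYyyS   [D -> y]
yyyyyYyYyyS => yyyyycmyYyyS   [Y -> c m]
yyyyycmyYyyS => yyyyycmycmyyS   [Y -> c m]
yyyyycmycmyyS => yyyyycmycmyyy   [S -> y]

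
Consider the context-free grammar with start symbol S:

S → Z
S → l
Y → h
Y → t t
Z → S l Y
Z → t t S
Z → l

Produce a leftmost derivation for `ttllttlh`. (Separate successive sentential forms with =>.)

S => Z   [S → Z]
Z => ttS   [Z → t t S]
ttS => ttZ   [S → Z]
ttZ => ttSlY   [Z → S l Y]
ttSlY => ttZlY   [S → Z]
ttZlY => ttSlYlY   [Z → S l Y]
ttSlYlY => ttZlYlY   [S → Z]
ttZlYlY => ttllYlY   [Z → l]
ttllYlY => ttllttlY   [Y → t t]
ttllttlY => ttllttlh   [Y → h]

S=>Z=>ttS=>ttZ=>ttSlY=>ttZlY=>ttSlYlY=>ttZlYlY=>ttllYlY=>ttllttlY=>ttllttlh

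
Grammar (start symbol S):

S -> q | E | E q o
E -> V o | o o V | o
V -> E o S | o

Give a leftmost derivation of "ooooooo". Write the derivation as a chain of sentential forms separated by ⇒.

S⇒E⇒ooV⇒ooEoS⇒ooVooS⇒oooooS⇒oooooE⇒oooooVo⇒ooooooo

S ⇒ E   [S -> E]
E ⇒ ooV   [E -> o o V]
ooV ⇒ ooEoS   [V -> E o S]
ooEoS ⇒ ooVooS   [E -> V o]
ooVooS ⇒ oooooS   [V -> o]
oooooS ⇒ oooooE   [S -> E]
oooooE ⇒ oooooVo   [E -> V o]
oooooVo ⇒ ooooooo   [V -> o]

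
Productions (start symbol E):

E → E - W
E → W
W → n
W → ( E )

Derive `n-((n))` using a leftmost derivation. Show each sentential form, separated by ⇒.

E ⇒ E-W   [E → E - W]
E-W ⇒ W-W   [E → W]
W-W ⇒ n-W   [W → n]
n-W ⇒ n-(E)   [W → ( E )]
n-(E) ⇒ n-(W)   [E → W]
n-(W) ⇒ n-((E))   [W → ( E )]
n-((E)) ⇒ n-((W))   [E → W]
n-((W)) ⇒ n-((n))   [W → n]

E ⇒ E-W ⇒ W-W ⇒ n-W ⇒ n-(E) ⇒ n-(W) ⇒ n-((E)) ⇒ n-((W)) ⇒ n-((n))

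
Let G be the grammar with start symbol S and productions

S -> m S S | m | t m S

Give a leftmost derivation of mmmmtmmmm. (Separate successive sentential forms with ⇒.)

S ⇒ mSS   [S -> m S S]
mSS ⇒ mmSSS   [S -> m S S]
mmSSS ⇒ mmmSS   [S -> m]
mmmSS ⇒ mmmmSSS   [S -> m S S]
mmmmSSS ⇒ mmmmtmSSS   [S -> t m S]
mmmmtmSSS ⇒ mmmmtmmSS   [S -> m]
mmmmtmmSS ⇒ mmmmtmmmS   [S -> m]
mmmmtmmmS ⇒ mmmmtmmmm   [S -> m]

S⇒mSS⇒mmSSS⇒mmmSS⇒mmmmSSS⇒mmmmtmSSS⇒mmmmtmmSS⇒mmmmtmmmS⇒mmmmtmmmm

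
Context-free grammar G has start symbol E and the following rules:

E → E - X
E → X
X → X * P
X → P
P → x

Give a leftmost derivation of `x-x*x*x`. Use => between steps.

E => E-X => X-X => P-X => x-X => x-X*P => x-X*P*P => x-P*P*P => x-x*P*P => x-x*x*P => x-x*x*x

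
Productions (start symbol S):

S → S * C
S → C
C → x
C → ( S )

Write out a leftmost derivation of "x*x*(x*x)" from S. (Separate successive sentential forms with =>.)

S => S*C   [S → S * C]
S*C => S*C*C   [S → S * C]
S*C*C => C*C*C   [S → C]
C*C*C => x*C*C   [C → x]
x*C*C => x*x*C   [C → x]
x*x*C => x*x*(S)   [C → ( S )]
x*x*(S) => x*x*(S*C)   [S → S * C]
x*x*(S*C) => x*x*(C*C)   [S → C]
x*x*(C*C) => x*x*(x*C)   [C → x]
x*x*(x*C) => x*x*(x*x)   [C → x]

S=>S*C=>S*C*C=>C*C*C=>x*C*C=>x*x*C=>x*x*(S)=>x*x*(S*C)=>x*x*(C*C)=>x*x*(x*C)=>x*x*(x*x)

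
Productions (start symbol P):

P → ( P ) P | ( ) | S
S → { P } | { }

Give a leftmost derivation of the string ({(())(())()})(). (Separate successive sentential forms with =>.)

P => (P)P   [P → ( P ) P]
(P)P => (S)P   [P → S]
(S)P => ({P})P   [S → { P }]
({P})P => ({(P)P})P   [P → ( P ) P]
({(P)P})P => ({(())P})P   [P → ( )]
({(())P})P => ({(())(P)P})P   [P → ( P ) P]
({(())(P)P})P => ({(())(())P})P   [P → ( )]
({(())(())P})P => ({(())(())()})P   [P → ( )]
({(())(())()})P => ({(())(())()})()   [P → ( )]

P => (P)P => (S)P => ({P})P => ({(P)P})P => ({(())P})P => ({(())(P)P})P => ({(())(())P})P => ({(())(())()})P => ({(())(())()})()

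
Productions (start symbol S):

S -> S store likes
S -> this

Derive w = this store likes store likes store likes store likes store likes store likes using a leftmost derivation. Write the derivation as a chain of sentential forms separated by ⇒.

S ⇒ S store likes ⇒ S store likes store likes ⇒ S store likes store likes store likes ⇒ S store likes store likes store likes store likes ⇒ S store likes store likes store likes store likes store likes ⇒ S store likes store likes store likes store likes store likes store likes ⇒ this store likes store likes store likes store likes store likes store likes

S ⇒ S store likes   [S -> S store likes]
S store likes ⇒ S store likes store likes   [S -> S store likes]
S store likes store likes ⇒ S store likes store likes store likes   [S -> S store likes]
S store likes store likes store likes ⇒ S store likes store likes store likes store likes   [S -> S store likes]
S store likes store likes store likes store likes ⇒ S store likes store likes store likes store likes store likes   [S -> S store likes]
S store likes store likes store likes store likes store likes ⇒ S store likes store likes store likes store likes store likes store likes   [S -> S store likes]
S store likes store likes store likes store likes store likes store likes ⇒ this store likes store likes store likes store likes store likes store likes   [S -> this]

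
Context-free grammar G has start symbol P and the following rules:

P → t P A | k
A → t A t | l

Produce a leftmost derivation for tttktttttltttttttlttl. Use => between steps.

P=>tPA=>ttPAA=>tttPAAA=>tttkAAA=>tttktAtAA=>tttkttAttAA=>tttktttAtttAA=>tttkttttAttttAA=>tttktttttAtttttAA=>tttktttttltttttAA=>tttktttttlttttttAtA=>tttktttttltttttttAttA=>tttktttttltttttttlttA=>tttktttttltttttttlttl

P => tPA   [P → t P A]
tPA => ttPAA   [P → t P A]
ttPAA => tttPAAA   [P → t P A]
tttPAAA => tttkAAA   [P → k]
tttkAAA => tttktAtAA   [A → t A t]
tttktAtAA => tttkttAttAA   [A → t A t]
tttkttAttAA => tttktttAtttAA   [A → t A t]
tttktttAtttAA => tttkttttAttttAA   [A → t A t]
tttkttttAttttAA => tttktttttAtttttAA   [A → t A t]
tttktttttAtttttAA => tttktttttltttttAA   [A → l]
tttktttttltttttAA => tttktttttlttttttAtA   [A → t A t]
tttktttttlttttttAtA => tttktttttltttttttAttA   [A → t A t]
tttktttttltttttttAttA => tttktttttltttttttlttA   [A → l]
tttktttttltttttttlttA => tttktttttltttttttlttl   [A → l]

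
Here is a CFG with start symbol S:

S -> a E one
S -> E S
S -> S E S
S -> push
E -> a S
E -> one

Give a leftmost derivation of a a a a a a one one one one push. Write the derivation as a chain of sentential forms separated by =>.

S => E S => a S S => a a E one S => a a a S one S => a a a a E one one S => a a a a a S one one S => a a a a a a E one one one S => a a a a a a one one one one S => a a a a a a one one one one push

S => E S   [S -> E S]
E S => a S S   [E -> a S]
a S S => a a E one S   [S -> a E one]
a a E one S => a a a S one S   [E -> a S]
a a a S one S => a a a a E one one S   [S -> a E one]
a a a a E one one S => a a a a a S one one S   [E -> a S]
a a a a a S one one S => a a a a a a E one one one S   [S -> a E one]
a a a a a a E one one one S => a a a a a a one one one one S   [E -> one]
a a a a a a one one one one S => a a a a a a one one one one push   [S -> push]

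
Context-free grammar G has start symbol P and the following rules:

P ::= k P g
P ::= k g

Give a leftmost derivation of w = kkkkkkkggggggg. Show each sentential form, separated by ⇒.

P ⇒ kPg ⇒ kkPgg ⇒ kkkPggg ⇒ kkkkPgggg ⇒ kkkkkPggggg ⇒ kkkkkkPgggggg ⇒ kkkkkkkggggggg

P ⇒ kPg   [P ::= k P g]
kPg ⇒ kkPgg   [P ::= k P g]
kkPgg ⇒ kkkPggg   [P ::= k P g]
kkkPggg ⇒ kkkkPgggg   [P ::= k P g]
kkkkPgggg ⇒ kkkkkPggggg   [P ::= k P g]
kkkkkPggggg ⇒ kkkkkkPgggggg   [P ::= k P g]
kkkkkkPgggggg ⇒ kkkkkkkggggggg   [P ::= k g]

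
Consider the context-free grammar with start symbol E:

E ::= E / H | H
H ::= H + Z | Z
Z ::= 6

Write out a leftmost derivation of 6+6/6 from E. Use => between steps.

E => E/H   [E ::= E / H]
E/H => H/H   [E ::= H]
H/H => H+Z/H   [H ::= H + Z]
H+Z/H => Z+Z/H   [H ::= Z]
Z+Z/H => 6+Z/H   [Z ::= 6]
6+Z/H => 6+6/H   [Z ::= 6]
6+6/H => 6+6/Z   [H ::= Z]
6+6/Z => 6+6/6   [Z ::= 6]

E=>E/H=>H/H=>H+Z/H=>Z+Z/H=>6+Z/H=>6+6/H=>6+6/Z=>6+6/6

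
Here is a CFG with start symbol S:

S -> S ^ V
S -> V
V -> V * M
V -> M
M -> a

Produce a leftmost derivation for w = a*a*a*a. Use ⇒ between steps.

S ⇒ V ⇒ V*M ⇒ V*M*M ⇒ V*M*M*M ⇒ M*M*M*M ⇒ a*M*M*M ⇒ a*a*M*M ⇒ a*a*a*M ⇒ a*a*a*a

S ⇒ V   [S -> V]
V ⇒ V*M   [V -> V * M]
V*M ⇒ V*M*M   [V -> V * M]
V*M*M ⇒ V*M*M*M   [V -> V * M]
V*M*M*M ⇒ M*M*M*M   [V -> M]
M*M*M*M ⇒ a*M*M*M   [M -> a]
a*M*M*M ⇒ a*a*M*M   [M -> a]
a*a*M*M ⇒ a*a*a*M   [M -> a]
a*a*a*M ⇒ a*a*a*a   [M -> a]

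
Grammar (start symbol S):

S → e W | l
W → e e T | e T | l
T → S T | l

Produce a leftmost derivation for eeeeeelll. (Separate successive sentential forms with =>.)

S => eW => eeT => eeST => eeeWT => eeeeeTT => eeeeeSTT => eeeeeeWTT => eeeeeelTT => eeeeeellT => eeeeeelll

S => eW   [S → e W]
eW => eeT   [W → e T]
eeT => eeST   [T → S T]
eeST => eeeWT   [S → e W]
eeeWT => eeeeeTT   [W → e e T]
eeeeeTT => eeeeeSTT   [T → S T]
eeeeeSTT => eeeeeeWTT   [S → e W]
eeeeeeWTT => eeeeeelTT   [W → l]
eeeeeelTT => eeeeeellT   [T → l]
eeeeeellT => eeeeeelll   [T → l]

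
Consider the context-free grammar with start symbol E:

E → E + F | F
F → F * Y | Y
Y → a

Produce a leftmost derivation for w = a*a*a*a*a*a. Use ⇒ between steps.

E ⇒ F   [E → F]
F ⇒ F*Y   [F → F * Y]
F*Y ⇒ F*Y*Y   [F → F * Y]
F*Y*Y ⇒ F*Y*Y*Y   [F → F * Y]
F*Y*Y*Y ⇒ F*Y*Y*Y*Y   [F → F * Y]
F*Y*Y*Y*Y ⇒ F*Y*Y*Y*Y*Y   [F → F * Y]
F*Y*Y*Y*Y*Y ⇒ Y*Y*Y*Y*Y*Y   [F → Y]
Y*Y*Y*Y*Y*Y ⇒ a*Y*Y*Y*Y*Y   [Y → a]
a*Y*Y*Y*Y*Y ⇒ a*a*Y*Y*Y*Y   [Y → a]
a*a*Y*Y*Y*Y ⇒ a*a*a*Y*Y*Y   [Y → a]
a*a*a*Y*Y*Y ⇒ a*a*a*a*Y*Y   [Y → a]
a*a*a*a*Y*Y ⇒ a*a*a*a*a*Y   [Y → a]
a*a*a*a*a*Y ⇒ a*a*a*a*a*a   [Y → a]

E⇒F⇒F*Y⇒F*Y*Y⇒F*Y*Y*Y⇒F*Y*Y*Y*Y⇒F*Y*Y*Y*Y*Y⇒Y*Y*Y*Y*Y*Y⇒a*Y*Y*Y*Y*Y⇒a*a*Y*Y*Y*Y⇒a*a*a*Y*Y*Y⇒a*a*a*a*Y*Y⇒a*a*a*a*a*Y⇒a*a*a*a*a*a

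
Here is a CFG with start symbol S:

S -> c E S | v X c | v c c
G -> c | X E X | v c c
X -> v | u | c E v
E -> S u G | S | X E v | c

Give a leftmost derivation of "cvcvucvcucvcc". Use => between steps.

S=>cES=>cSuGS=>cvXcuGS=>cvcEvcuGS=>cvcSvcuGS=>cvcvXcvcuGS=>cvcvucvcuGS=>cvcvucvcucS=>cvcvucvcucvcc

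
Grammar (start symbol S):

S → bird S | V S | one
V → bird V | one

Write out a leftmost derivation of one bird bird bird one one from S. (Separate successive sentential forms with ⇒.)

S ⇒ V S   [S → V S]
V S ⇒ one S   [V → one]
one S ⇒ one bird S   [S → bird S]
one bird S ⇒ one bird V S   [S → V S]
one bird V S ⇒ one bird bird V S   [V → bird V]
one bird bird V S ⇒ one bird bird bird V S   [V → bird V]
one bird bird bird V S ⇒ one bird bird bird one S   [V → one]
one bird bird bird one S ⇒ one bird bird bird one one   [S → one]

S ⇒ V S ⇒ one S ⇒ one bird S ⇒ one bird V S ⇒ one bird bird V S ⇒ one bird bird bird V S ⇒ one bird bird bird one S ⇒ one bird bird bird one one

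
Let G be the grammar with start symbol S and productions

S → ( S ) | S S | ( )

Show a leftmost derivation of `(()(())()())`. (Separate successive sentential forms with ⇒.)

S ⇒ (S)   [S → ( S )]
(S) ⇒ (SS)   [S → S S]
(SS) ⇒ (()S)   [S → ( )]
(()S) ⇒ (()SS)   [S → S S]
(()SS) ⇒ (()SSS)   [S → S S]
(()SSS) ⇒ (()(S)SS)   [S → ( S )]
(()(S)SS) ⇒ (()(())SS)   [S → ( )]
(()(())SS) ⇒ (()(())()S)   [S → ( )]
(()(())()S) ⇒ (()(())()())   [S → ( )]

S ⇒ (S) ⇒ (SS) ⇒ (()S) ⇒ (()SS) ⇒ (()SSS) ⇒ (()(S)SS) ⇒ (()(())SS) ⇒ (()(())()S) ⇒ (()(())()())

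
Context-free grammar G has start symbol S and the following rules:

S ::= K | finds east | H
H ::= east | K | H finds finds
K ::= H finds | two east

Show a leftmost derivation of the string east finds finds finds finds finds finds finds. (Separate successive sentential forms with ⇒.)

S ⇒ H ⇒ H finds finds ⇒ H finds finds finds finds ⇒ K finds finds finds finds ⇒ H finds finds finds finds finds ⇒ H finds finds finds finds finds finds finds ⇒ east finds finds finds finds finds finds finds

S ⇒ H   [S ::= H]
H ⇒ H finds finds   [H ::= H finds finds]
H finds finds ⇒ H finds finds finds finds   [H ::= H finds finds]
H finds finds finds finds ⇒ K finds finds finds finds   [H ::= K]
K finds finds finds finds ⇒ H finds finds finds finds finds   [K ::= H finds]
H finds finds finds finds finds ⇒ H finds finds finds finds finds finds finds   [H ::= H finds finds]
H finds finds finds finds finds finds finds ⇒ east finds finds finds finds finds finds finds   [H ::= east]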